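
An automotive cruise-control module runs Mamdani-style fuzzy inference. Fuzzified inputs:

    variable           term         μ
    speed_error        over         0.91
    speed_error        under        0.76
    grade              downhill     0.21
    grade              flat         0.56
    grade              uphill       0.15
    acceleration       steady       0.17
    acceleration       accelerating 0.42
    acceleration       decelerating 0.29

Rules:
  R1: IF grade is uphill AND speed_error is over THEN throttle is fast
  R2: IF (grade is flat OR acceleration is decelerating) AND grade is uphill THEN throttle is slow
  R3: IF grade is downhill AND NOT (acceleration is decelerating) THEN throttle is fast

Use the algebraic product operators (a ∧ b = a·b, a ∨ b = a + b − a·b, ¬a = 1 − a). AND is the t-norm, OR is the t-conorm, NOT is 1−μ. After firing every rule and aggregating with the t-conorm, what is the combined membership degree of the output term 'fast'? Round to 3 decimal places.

0.265

R1: uphill=0.15, over=0.91; AND[a·b] → w = 0.1365
R2: (flat=0.56 OR decelerating=0.29) = 0.6876; AND[a·b] with uphill=0.15 → w = 0.1031
R3: downhill=0.21, ¬decelerating=1−0.29=0.71; AND[a·b] → w = 0.1491
Rules with consequent 'fast': {R1, R3} → strengths 0.1365, 0.1491
Aggregate via t-conorm [a + b − a·b]: 0.2652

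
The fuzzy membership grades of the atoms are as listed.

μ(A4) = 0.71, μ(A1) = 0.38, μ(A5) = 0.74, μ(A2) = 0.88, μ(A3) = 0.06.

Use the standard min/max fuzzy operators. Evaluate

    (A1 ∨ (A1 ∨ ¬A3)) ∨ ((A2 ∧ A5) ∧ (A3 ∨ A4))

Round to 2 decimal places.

0.94

¬A3 = 1 − 0.06 = 0.94
A1 ∨ ¬A3 = max(a, b) on (0.38, 0.94) = 0.94
A1 ∨ (A1 ∨ ¬A3) = max(a, b) on (0.38, 0.94) = 0.94
A2 ∧ A5 = min(a, b) on (0.88, 0.74) = 0.74
A3 ∨ A4 = max(a, b) on (0.06, 0.71) = 0.71
(A2 ∧ A5) ∧ (A3 ∨ A4) = min(a, b) on (0.74, 0.71) = 0.71
(A1 ∨ (A1 ∨ ¬A3)) ∨ ((A2 ∧ A5) ∧ (A3 ∨ A4)) = max(a, b) on (0.94, 0.71) = 0.94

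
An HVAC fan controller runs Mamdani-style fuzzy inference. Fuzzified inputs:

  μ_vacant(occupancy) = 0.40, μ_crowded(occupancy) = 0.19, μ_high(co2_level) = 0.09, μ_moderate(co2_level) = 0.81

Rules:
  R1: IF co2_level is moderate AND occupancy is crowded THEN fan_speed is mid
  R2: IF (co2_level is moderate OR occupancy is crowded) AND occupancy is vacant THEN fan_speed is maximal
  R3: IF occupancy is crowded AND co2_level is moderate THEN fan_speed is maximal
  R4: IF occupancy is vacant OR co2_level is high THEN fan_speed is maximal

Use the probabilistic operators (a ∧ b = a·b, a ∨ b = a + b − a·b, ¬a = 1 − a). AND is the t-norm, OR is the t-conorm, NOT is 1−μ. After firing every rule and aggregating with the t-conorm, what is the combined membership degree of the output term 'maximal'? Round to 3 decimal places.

R1: moderate=0.81, crowded=0.19; AND[a·b] → w = 0.1539
R2: (moderate=0.81 OR crowded=0.19) = 0.8461; AND[a·b] with vacant=0.40 → w = 0.3384
R3: crowded=0.19, moderate=0.81; AND[a·b] → w = 0.1539
R4: vacant=0.40, high=0.09; OR[a + b − a·b] → w = 0.4540
Rules with consequent 'maximal': {R2, R3, R4} → strengths 0.3384, 0.1539, 0.4540
Aggregate via t-conorm [a + b − a·b]: 0.6944

0.694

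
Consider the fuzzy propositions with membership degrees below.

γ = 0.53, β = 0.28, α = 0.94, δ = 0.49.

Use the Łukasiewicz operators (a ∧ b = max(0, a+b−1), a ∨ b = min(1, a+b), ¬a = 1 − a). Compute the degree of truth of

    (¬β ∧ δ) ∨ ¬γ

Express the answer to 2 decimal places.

0.68

¬β = 1 − 0.28 = 0.72
¬β ∧ δ = max(0, a+b−1) on (0.72, 0.49) = 0.21
¬γ = 1 − 0.53 = 0.47
(¬β ∧ δ) ∨ ¬γ = min(1, a+b) on (0.21, 0.47) = 0.68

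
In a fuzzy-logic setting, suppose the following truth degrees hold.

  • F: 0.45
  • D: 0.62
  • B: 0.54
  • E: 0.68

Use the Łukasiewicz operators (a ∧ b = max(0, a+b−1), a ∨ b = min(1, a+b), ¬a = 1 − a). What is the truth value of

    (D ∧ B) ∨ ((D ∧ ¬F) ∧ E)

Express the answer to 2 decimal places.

0.16

D ∧ B = max(0, a+b−1) on (0.62, 0.54) = 0.16
¬F = 1 − 0.45 = 0.55
D ∧ ¬F = max(0, a+b−1) on (0.62, 0.55) = 0.17
(D ∧ ¬F) ∧ E = max(0, a+b−1) on (0.17, 0.68) = 0.00
(D ∧ B) ∨ ((D ∧ ¬F) ∧ E) = min(1, a+b) on (0.16, 0.00) = 0.16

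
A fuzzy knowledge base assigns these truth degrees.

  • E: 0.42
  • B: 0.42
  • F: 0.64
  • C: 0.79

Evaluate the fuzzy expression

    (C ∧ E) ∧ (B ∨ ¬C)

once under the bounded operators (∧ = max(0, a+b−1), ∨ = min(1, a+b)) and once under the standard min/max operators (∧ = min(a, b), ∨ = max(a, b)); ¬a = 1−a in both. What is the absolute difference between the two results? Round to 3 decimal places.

0.420

Under bounded:
  C ∧ E = max(0, a+b−1) on (0.79, 0.42) = 0.21
  ¬C = 1 − 0.79 = 0.21
  B ∨ ¬C = min(1, a+b) on (0.42, 0.21) = 0.63
  (C ∧ E) ∧ (B ∨ ¬C) = max(0, a+b−1) on (0.21, 0.63) = 0.00
  → value = 0.0000
Under standard min/max:
  C ∧ E = min(a, b) on (0.79, 0.42) = 0.42
  ¬C = 1 − 0.79 = 0.21
  B ∨ ¬C = max(a, b) on (0.42, 0.21) = 0.42
  (C ∧ E) ∧ (B ∨ ¬C) = min(a, b) on (0.42, 0.42) = 0.42
  → value = 0.4200
|0.0000 − 0.4200| = 0.420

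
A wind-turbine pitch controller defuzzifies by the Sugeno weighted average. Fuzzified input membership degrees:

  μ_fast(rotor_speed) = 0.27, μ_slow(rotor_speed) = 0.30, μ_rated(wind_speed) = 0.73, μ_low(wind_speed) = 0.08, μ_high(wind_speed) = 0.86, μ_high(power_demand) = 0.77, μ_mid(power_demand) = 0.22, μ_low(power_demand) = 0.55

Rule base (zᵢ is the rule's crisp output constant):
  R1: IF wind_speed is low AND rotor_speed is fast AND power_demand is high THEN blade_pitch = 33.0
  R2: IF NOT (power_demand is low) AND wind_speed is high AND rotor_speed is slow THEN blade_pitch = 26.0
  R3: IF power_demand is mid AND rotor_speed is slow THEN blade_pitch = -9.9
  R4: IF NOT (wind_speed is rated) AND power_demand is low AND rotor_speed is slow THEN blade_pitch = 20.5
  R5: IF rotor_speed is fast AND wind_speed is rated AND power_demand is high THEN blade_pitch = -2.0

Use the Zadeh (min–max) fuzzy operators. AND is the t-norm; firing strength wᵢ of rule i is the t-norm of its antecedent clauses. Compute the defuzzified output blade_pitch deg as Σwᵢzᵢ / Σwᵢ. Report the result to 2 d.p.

R1 (z=33.0): low=0.08, fast=0.27, high=0.77; AND[min(a, b)] → w = 0.08
R2 (z=26.0): ¬low=1−0.55=0.45, high=0.86, slow=0.30; AND[min(a, b)] → w = 0.30
R3 (z=-9.9): mid=0.22, slow=0.30; AND[min(a, b)] → w = 0.22
R4 (z=20.5): ¬rated=1−0.73=0.27, low=0.55, slow=0.30; AND[min(a, b)] → w = 0.27
R5 (z=-2.0): fast=0.27, rated=0.73, high=0.77; AND[min(a, b)] → w = 0.27
Weighted average = (0.08·33.0 + 0.30·26.0 + 0.22·-9.9 + 0.27·20.5 + 0.27·-2.0) / (0.08 + 0.30 + 0.22 + 0.27 + 0.27)
  = 13.2570 / 1.1400 = 11.63

11.63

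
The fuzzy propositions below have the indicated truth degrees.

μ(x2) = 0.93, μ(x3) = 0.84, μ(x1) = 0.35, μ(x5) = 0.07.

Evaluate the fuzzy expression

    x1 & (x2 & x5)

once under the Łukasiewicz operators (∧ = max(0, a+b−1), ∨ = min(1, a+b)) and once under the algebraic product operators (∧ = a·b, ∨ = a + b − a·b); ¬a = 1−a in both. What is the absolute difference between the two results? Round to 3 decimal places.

0.023

Under Łukasiewicz:
  x2 & x5 = max(0, a+b−1) on (0.93, 0.07) = 0.00
  x1 & (x2 & x5) = max(0, a+b−1) on (0.35, 0.00) = 0.00
  → value = 0.0000
Under algebraic product:
  x2 & x5 = a·b on (0.9300, 0.0700) = 0.0651
  x1 & (x2 & x5) = a·b on (0.3500, 0.0651) = 0.0228
  → value = 0.0228
|0.0000 − 0.0228| = 0.023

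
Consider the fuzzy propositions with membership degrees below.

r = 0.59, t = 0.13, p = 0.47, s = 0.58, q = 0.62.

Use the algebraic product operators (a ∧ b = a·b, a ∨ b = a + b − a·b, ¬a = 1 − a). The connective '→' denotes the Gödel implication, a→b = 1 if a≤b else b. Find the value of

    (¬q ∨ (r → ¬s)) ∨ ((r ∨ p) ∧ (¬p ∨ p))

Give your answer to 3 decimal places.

¬q = 1 − 0.6200 = 0.3800
¬s = 1 − 0.5800 = 0.4200
r → ¬s  [Gödel: 1 if a≤b else b] with a=0.5900, b=0.4200 → 0.4200
¬q ∨ (r → ¬s) = a + b − a·b on (0.3800, 0.4200) = 0.6404
r ∨ p = a + b − a·b on (0.5900, 0.4700) = 0.7827
¬p = 1 − 0.4700 = 0.5300
¬p ∨ p = a + b − a·b on (0.5300, 0.4700) = 0.7509
(r ∨ p) ∧ (¬p ∨ p) = a·b on (0.7827, 0.7509) = 0.5877
(¬q ∨ (r → ¬s)) ∨ ((r ∨ p) ∧ (¬p ∨ p)) = a + b − a·b on (0.6404, 0.5877) = 0.8517

0.852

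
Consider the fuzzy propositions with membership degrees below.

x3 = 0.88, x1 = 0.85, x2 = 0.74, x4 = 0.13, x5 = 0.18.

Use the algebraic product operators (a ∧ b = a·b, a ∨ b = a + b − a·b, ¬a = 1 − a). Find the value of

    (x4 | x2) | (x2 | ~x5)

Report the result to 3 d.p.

x4 | x2 = a + b − a·b on (0.1300, 0.7400) = 0.7738
~x5 = 1 − 0.1800 = 0.8200
x2 | ~x5 = a + b − a·b on (0.7400, 0.8200) = 0.9532
(x4 | x2) | (x2 | ~x5) = a + b − a·b on (0.7738, 0.9532) = 0.9894

0.989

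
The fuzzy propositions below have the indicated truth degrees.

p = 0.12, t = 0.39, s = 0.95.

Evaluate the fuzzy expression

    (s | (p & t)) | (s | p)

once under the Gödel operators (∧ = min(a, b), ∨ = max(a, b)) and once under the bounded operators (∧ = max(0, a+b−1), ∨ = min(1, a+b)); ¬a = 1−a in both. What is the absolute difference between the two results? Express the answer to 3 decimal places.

Under Gödel:
  p & t = min(a, b) on (0.12, 0.39) = 0.12
  s | (p & t) = max(a, b) on (0.95, 0.12) = 0.95
  s | p = max(a, b) on (0.95, 0.12) = 0.95
  (s | (p & t)) | (s | p) = max(a, b) on (0.95, 0.95) = 0.95
  → value = 0.9500
Under bounded:
  p & t = max(0, a+b−1) on (0.12, 0.39) = 0.00
  s | (p & t) = min(1, a+b) on (0.95, 0.00) = 0.95
  s | p = min(1, a+b) on (0.95, 0.12) = 1.00
  (s | (p & t)) | (s | p) = min(1, a+b) on (0.95, 1.00) = 1.00
  → value = 1.0000
|0.9500 − 1.0000| = 0.050

0.050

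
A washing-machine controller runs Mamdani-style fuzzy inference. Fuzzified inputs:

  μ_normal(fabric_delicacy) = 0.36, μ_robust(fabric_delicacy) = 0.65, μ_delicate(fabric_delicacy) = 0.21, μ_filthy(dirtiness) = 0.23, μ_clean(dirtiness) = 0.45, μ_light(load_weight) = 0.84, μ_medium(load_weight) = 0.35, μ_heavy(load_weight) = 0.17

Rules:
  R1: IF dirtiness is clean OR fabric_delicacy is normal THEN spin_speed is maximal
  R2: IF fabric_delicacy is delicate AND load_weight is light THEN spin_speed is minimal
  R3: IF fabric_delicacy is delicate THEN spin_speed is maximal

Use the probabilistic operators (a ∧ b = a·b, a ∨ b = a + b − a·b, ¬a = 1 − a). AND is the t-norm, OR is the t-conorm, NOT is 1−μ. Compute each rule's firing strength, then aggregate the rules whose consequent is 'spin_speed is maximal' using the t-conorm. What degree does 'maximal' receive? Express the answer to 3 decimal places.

R1: clean=0.45, normal=0.36; OR[a + b − a·b] → w = 0.6480
R2: delicate=0.21, light=0.84; AND[a·b] → w = 0.1764
R3: delicate=0.21 → w = 0.2100
Rules with consequent 'maximal': {R1, R3} → strengths 0.6480, 0.2100
Aggregate via t-conorm [a + b − a·b]: 0.7219

0.722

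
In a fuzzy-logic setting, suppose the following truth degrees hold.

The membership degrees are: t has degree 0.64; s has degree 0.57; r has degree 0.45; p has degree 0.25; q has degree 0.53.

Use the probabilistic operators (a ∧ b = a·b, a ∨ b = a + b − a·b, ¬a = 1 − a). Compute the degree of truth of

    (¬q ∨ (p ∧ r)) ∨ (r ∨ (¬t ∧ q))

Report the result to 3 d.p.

0.791

¬q = 1 − 0.5300 = 0.4700
p ∧ r = a·b on (0.2500, 0.4500) = 0.1125
¬q ∨ (p ∧ r) = a + b − a·b on (0.4700, 0.1125) = 0.5296
¬t = 1 − 0.6400 = 0.3600
¬t ∧ q = a·b on (0.3600, 0.5300) = 0.1908
r ∨ (¬t ∧ q) = a + b − a·b on (0.4500, 0.1908) = 0.5549
(¬q ∨ (p ∧ r)) ∨ (r ∨ (¬t ∧ q)) = a + b − a·b on (0.5296, 0.5549) = 0.7907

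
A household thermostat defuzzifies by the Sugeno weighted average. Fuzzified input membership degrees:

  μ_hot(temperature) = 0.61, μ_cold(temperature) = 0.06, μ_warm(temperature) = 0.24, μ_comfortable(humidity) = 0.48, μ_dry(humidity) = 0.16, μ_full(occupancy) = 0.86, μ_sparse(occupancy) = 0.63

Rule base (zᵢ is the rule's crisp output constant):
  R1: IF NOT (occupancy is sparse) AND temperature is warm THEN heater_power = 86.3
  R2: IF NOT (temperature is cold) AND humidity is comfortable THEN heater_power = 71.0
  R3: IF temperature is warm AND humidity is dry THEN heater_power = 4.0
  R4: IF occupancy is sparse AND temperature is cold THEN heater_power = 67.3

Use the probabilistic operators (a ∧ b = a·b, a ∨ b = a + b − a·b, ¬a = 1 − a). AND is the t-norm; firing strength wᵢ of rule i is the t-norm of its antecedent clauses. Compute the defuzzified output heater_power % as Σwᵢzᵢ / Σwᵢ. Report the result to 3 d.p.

68.803

R1 (z=86.3): ¬sparse=1−0.63=0.37, warm=0.24; AND[a·b] → w = 0.0888
R2 (z=71.0): ¬cold=1−0.06=0.94, comfortable=0.48; AND[a·b] → w = 0.4512
R3 (z=4.0): warm=0.24, dry=0.16; AND[a·b] → w = 0.0384
R4 (z=67.3): sparse=0.63, cold=0.06; AND[a·b] → w = 0.0378
Weighted average = (0.0888·86.3 + 0.4512·71.0 + 0.0384·4.0 + 0.0378·67.3) / (0.0888 + 0.4512 + 0.0384 + 0.0378)
  = 42.3962 / 0.6162 = 68.803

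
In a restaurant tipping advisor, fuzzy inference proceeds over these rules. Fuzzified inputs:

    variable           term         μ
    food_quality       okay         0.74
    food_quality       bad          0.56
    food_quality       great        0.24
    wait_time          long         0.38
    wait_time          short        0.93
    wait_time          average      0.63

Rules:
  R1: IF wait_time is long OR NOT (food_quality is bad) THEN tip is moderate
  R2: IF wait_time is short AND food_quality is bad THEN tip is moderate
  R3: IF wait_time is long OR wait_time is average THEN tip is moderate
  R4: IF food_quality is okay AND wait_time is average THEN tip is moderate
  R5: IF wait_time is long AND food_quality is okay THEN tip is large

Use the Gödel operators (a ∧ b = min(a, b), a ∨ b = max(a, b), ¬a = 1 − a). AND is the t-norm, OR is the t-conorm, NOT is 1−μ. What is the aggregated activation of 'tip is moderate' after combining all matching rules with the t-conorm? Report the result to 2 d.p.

0.63

R1: long=0.38, ¬bad=1−0.56=0.44; OR[max(a, b)] → w = 0.44
R2: short=0.93, bad=0.56; AND[min(a, b)] → w = 0.56
R3: long=0.38, average=0.63; OR[max(a, b)] → w = 0.63
R4: okay=0.74, average=0.63; AND[min(a, b)] → w = 0.63
R5: long=0.38, okay=0.74; AND[min(a, b)] → w = 0.38
Rules with consequent 'moderate': {R1, R2, R3, R4} → strengths 0.44, 0.56, 0.63, 0.63
Aggregate via t-conorm [max(a, b)]: 0.63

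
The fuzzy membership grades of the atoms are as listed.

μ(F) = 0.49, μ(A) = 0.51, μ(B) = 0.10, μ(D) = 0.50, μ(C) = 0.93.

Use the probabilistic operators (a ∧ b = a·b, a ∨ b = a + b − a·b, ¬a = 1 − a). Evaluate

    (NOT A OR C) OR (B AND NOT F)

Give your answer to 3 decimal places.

NOT A = 1 − 0.5100 = 0.4900
NOT A OR C = a + b − a·b on (0.4900, 0.9300) = 0.9643
NOT F = 1 − 0.4900 = 0.5100
B AND NOT F = a·b on (0.1000, 0.5100) = 0.0510
(NOT A OR C) OR (B AND NOT F) = a + b − a·b on (0.9643, 0.0510) = 0.9661

0.966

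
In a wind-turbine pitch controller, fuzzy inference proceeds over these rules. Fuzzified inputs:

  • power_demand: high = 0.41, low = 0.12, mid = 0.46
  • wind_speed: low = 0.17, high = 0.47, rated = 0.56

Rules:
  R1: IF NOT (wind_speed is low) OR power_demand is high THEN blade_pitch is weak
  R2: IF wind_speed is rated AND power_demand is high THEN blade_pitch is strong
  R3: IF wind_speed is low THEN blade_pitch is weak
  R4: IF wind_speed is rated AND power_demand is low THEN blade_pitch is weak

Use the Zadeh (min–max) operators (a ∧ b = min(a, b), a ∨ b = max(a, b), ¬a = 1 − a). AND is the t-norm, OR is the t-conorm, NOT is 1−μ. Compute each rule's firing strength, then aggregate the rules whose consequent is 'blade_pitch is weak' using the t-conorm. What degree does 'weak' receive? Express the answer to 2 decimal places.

0.83

R1: ¬low=1−0.17=0.83, high=0.41; OR[max(a, b)] → w = 0.83
R2: rated=0.56, high=0.41; AND[min(a, b)] → w = 0.41
R3: low=0.17 → w = 0.17
R4: rated=0.56, low=0.12; AND[min(a, b)] → w = 0.12
Rules with consequent 'weak': {R1, R3, R4} → strengths 0.83, 0.17, 0.12
Aggregate via t-conorm [max(a, b)]: 0.83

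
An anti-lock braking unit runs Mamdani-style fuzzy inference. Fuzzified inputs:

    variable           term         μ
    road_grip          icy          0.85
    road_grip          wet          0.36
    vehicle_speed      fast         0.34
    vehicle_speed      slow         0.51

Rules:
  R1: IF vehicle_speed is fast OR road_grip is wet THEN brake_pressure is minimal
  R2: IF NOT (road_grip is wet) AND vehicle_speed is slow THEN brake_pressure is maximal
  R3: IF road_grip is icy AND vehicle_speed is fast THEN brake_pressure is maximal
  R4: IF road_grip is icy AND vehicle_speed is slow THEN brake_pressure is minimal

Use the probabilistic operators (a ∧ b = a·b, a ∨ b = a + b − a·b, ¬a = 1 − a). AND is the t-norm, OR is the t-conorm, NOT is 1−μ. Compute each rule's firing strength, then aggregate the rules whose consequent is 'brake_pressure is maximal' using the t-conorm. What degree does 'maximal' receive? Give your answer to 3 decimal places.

0.521

R1: fast=0.34, wet=0.36; OR[a + b − a·b] → w = 0.5776
R2: ¬wet=1−0.36=0.64, slow=0.51; AND[a·b] → w = 0.3264
R3: icy=0.85, fast=0.34; AND[a·b] → w = 0.2890
R4: icy=0.85, slow=0.51; AND[a·b] → w = 0.4335
Rules with consequent 'maximal': {R2, R3} → strengths 0.3264, 0.2890
Aggregate via t-conorm [a + b − a·b]: 0.5211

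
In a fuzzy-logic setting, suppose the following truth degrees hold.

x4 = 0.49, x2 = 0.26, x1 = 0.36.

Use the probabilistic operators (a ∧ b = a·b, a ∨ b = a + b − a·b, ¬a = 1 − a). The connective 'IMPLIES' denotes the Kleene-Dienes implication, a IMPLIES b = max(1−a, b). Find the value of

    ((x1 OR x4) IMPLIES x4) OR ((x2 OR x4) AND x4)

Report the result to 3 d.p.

0.646

x1 OR x4 = a + b − a·b on (0.3600, 0.4900) = 0.6736
(x1 OR x4) IMPLIES x4  [Kleene-Dienes: max(1−a, b)] with a=0.6736, b=0.4900 → 0.4900
x2 OR x4 = a + b − a·b on (0.2600, 0.4900) = 0.6226
(x2 OR x4) AND x4 = a·b on (0.6226, 0.4900) = 0.3051
((x1 OR x4) IMPLIES x4) OR ((x2 OR x4) AND x4) = a + b − a·b on (0.4900, 0.3051) = 0.6456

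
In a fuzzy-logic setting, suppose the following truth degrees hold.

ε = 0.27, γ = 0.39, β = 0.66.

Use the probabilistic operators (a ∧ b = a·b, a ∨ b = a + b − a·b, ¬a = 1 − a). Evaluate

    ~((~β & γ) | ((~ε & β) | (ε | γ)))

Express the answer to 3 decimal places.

~β = 1 − 0.6600 = 0.3400
~β & γ = a·b on (0.3400, 0.3900) = 0.1326
~ε = 1 − 0.2700 = 0.7300
~ε & β = a·b on (0.7300, 0.6600) = 0.4818
ε | γ = a + b − a·b on (0.2700, 0.3900) = 0.5547
(~ε & β) | (ε | γ) = a + b − a·b on (0.4818, 0.5547) = 0.7692
(~β & γ) | ((~ε & β) | (ε | γ)) = a + b − a·b on (0.1326, 0.7692) = 0.7998
~((~β & γ) | ((~ε & β) | (ε | γ))) = 1 − 0.7998 = 0.2002

0.200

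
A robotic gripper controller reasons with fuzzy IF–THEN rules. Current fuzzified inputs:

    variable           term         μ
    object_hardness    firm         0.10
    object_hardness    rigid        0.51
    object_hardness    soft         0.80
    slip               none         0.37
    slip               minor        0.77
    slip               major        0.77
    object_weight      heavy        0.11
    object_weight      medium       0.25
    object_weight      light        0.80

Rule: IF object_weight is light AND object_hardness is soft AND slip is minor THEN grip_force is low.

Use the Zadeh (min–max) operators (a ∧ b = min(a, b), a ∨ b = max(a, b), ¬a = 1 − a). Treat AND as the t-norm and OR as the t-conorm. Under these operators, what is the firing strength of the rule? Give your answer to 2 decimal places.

firing strength: light=0.80, soft=0.80, minor=0.77; AND[min(a, b)] → w = 0.77

0.77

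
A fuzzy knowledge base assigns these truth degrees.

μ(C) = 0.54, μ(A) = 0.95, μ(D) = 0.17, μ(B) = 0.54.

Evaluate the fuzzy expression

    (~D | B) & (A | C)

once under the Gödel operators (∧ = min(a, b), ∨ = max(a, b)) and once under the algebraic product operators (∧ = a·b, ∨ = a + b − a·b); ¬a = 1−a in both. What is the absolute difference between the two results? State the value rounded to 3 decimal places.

Under Gödel:
  ~D = 1 − 0.17 = 0.83
  ~D | B = max(a, b) on (0.83, 0.54) = 0.83
  A | C = max(a, b) on (0.95, 0.54) = 0.95
  (~D | B) & (A | C) = min(a, b) on (0.83, 0.95) = 0.83
  → value = 0.8300
Under algebraic product:
  ~D = 1 − 0.1700 = 0.8300
  ~D | B = a + b − a·b on (0.8300, 0.5400) = 0.9218
  A | C = a + b − a·b on (0.9500, 0.5400) = 0.9770
  (~D | B) & (A | C) = a·b on (0.9218, 0.9770) = 0.9006
  → value = 0.9006
|0.8300 − 0.9006| = 0.071

0.071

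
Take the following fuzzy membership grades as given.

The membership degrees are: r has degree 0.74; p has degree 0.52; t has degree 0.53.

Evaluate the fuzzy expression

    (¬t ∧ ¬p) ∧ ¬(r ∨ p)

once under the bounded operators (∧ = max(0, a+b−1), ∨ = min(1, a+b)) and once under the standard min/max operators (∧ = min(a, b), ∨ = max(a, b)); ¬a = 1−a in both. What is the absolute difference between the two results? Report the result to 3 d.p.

0.260

Under bounded:
  ¬t = 1 − 0.53 = 0.47
  ¬p = 1 − 0.52 = 0.48
  ¬t ∧ ¬p = max(0, a+b−1) on (0.47, 0.48) = 0.00
  r ∨ p = min(1, a+b) on (0.74, 0.52) = 1.00
  ¬(r ∨ p) = 1 − 1.00 = 0.00
  (¬t ∧ ¬p) ∧ ¬(r ∨ p) = max(0, a+b−1) on (0.00, 0.00) = 0.00
  → value = 0.0000
Under standard min/max:
  ¬t = 1 − 0.53 = 0.47
  ¬p = 1 − 0.52 = 0.48
  ¬t ∧ ¬p = min(a, b) on (0.47, 0.48) = 0.47
  r ∨ p = max(a, b) on (0.74, 0.52) = 0.74
  ¬(r ∨ p) = 1 − 0.74 = 0.26
  (¬t ∧ ¬p) ∧ ¬(r ∨ p) = min(a, b) on (0.47, 0.26) = 0.26
  → value = 0.2600
|0.0000 − 0.2600| = 0.260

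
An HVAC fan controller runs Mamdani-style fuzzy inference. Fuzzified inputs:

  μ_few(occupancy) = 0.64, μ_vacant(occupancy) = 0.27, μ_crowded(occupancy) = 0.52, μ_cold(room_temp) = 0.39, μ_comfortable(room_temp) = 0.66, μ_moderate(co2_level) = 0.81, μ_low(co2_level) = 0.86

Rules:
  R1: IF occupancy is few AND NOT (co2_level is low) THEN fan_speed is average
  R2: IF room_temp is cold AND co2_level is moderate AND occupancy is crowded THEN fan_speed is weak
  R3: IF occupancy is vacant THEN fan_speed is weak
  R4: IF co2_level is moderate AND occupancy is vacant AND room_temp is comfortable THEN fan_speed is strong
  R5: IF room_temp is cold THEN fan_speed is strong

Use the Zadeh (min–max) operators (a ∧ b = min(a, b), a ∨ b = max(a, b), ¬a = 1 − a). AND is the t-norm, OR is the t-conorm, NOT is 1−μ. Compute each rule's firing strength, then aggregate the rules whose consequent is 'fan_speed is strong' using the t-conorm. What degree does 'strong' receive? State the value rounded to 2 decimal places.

R1: few=0.64, ¬low=1−0.86=0.14; AND[min(a, b)] → w = 0.14
R2: cold=0.39, moderate=0.81, crowded=0.52; AND[min(a, b)] → w = 0.39
R3: vacant=0.27 → w = 0.27
R4: moderate=0.81, vacant=0.27, comfortable=0.66; AND[min(a, b)] → w = 0.27
R5: cold=0.39 → w = 0.39
Rules with consequent 'strong': {R4, R5} → strengths 0.27, 0.39
Aggregate via t-conorm [max(a, b)]: 0.39

0.39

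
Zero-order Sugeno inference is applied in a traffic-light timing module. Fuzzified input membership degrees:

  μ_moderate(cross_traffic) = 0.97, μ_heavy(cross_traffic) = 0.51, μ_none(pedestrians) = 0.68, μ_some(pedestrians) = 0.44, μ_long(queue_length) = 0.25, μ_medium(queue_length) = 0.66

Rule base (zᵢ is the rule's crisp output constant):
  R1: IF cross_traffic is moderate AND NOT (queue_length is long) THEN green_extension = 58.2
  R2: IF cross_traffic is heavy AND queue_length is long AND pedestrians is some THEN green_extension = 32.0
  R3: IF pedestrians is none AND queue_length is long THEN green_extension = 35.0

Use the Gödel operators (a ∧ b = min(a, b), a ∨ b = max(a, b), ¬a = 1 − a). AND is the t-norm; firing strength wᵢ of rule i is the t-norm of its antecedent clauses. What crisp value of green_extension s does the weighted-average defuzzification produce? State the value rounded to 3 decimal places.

R1 (z=58.2): moderate=0.97, ¬long=1−0.25=0.75; AND[min(a, b)] → w = 0.75
R2 (z=32.0): heavy=0.51, long=0.25, some=0.44; AND[min(a, b)] → w = 0.25
R3 (z=35.0): none=0.68, long=0.25; AND[min(a, b)] → w = 0.25
Weighted average = (0.75·58.2 + 0.25·32.0 + 0.25·35.0) / (0.75 + 0.25 + 0.25)
  = 60.4000 / 1.2500 = 48.320

48.320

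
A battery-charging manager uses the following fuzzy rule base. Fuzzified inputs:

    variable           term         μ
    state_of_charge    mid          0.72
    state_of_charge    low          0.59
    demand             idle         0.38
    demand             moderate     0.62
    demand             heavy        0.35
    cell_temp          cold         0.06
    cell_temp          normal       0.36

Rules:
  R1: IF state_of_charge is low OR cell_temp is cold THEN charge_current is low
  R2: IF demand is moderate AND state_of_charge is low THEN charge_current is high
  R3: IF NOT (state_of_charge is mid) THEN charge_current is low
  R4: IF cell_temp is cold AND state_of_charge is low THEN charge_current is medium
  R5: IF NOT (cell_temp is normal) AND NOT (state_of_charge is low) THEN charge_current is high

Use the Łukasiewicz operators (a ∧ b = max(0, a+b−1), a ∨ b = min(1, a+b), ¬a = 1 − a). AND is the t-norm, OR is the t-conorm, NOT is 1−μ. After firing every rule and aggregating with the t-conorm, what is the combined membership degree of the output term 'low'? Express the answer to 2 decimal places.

R1: low=0.59, cold=0.06; OR[min(1, a+b)] → w = 0.65
R2: moderate=0.62, low=0.59; AND[max(0, a+b−1)] → w = 0.21
R3: ¬mid=1−0.72=0.28 → w = 0.28
R4: cold=0.06, low=0.59; AND[max(0, a+b−1)] → w = 0.00
R5: ¬normal=1−0.36=0.64, ¬low=1−0.59=0.41; AND[max(0, a+b−1)] → w = 0.05
Rules with consequent 'low': {R1, R3} → strengths 0.65, 0.28
Aggregate via t-conorm [min(1, a+b)]: 0.93

0.93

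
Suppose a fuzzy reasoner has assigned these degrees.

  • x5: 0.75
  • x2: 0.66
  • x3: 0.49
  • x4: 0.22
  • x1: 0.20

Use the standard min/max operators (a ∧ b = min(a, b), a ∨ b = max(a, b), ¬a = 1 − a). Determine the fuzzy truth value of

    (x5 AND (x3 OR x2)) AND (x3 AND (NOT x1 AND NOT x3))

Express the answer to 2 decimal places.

0.49

x3 OR x2 = max(a, b) on (0.49, 0.66) = 0.66
x5 AND (x3 OR x2) = min(a, b) on (0.75, 0.66) = 0.66
NOT x1 = 1 − 0.20 = 0.80
NOT x3 = 1 − 0.49 = 0.51
NOT x1 AND NOT x3 = min(a, b) on (0.80, 0.51) = 0.51
x3 AND (NOT x1 AND NOT x3) = min(a, b) on (0.49, 0.51) = 0.49
(x5 AND (x3 OR x2)) AND (x3 AND (NOT x1 AND NOT x3)) = min(a, b) on (0.66, 0.49) = 0.49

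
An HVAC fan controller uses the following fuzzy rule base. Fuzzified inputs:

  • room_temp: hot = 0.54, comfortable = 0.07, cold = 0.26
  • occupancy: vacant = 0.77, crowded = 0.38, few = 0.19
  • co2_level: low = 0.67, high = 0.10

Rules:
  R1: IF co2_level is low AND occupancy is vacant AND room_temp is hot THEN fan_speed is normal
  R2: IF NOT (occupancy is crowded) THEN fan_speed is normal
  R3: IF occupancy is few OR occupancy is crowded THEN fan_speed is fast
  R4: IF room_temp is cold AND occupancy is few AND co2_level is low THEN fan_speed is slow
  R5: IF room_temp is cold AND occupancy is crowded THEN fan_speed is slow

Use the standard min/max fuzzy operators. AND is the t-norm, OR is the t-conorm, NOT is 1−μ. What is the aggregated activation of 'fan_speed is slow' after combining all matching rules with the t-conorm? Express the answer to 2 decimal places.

0.26

R1: low=0.67, vacant=0.77, hot=0.54; AND[min(a, b)] → w = 0.54
R2: ¬crowded=1−0.38=0.62 → w = 0.62
R3: few=0.19, crowded=0.38; OR[max(a, b)] → w = 0.38
R4: cold=0.26, few=0.19, low=0.67; AND[min(a, b)] → w = 0.19
R5: cold=0.26, crowded=0.38; AND[min(a, b)] → w = 0.26
Rules with consequent 'slow': {R4, R5} → strengths 0.19, 0.26
Aggregate via t-conorm [max(a, b)]: 0.26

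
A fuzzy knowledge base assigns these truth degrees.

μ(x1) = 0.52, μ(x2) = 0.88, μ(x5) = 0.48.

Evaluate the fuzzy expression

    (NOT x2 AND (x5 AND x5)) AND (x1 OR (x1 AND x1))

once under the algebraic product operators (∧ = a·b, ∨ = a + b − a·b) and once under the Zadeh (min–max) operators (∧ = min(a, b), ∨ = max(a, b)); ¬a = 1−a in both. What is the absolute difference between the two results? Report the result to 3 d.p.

Under algebraic product:
  NOT x2 = 1 − 0.8800 = 0.1200
  x5 AND x5 = a·b on (0.4800, 0.4800) = 0.2304
  NOT x2 AND (x5 AND x5) = a·b on (0.1200, 0.2304) = 0.0276
  x1 AND x1 = a·b on (0.5200, 0.5200) = 0.2704
  x1 OR (x1 AND x1) = a + b − a·b on (0.5200, 0.2704) = 0.6498
  (NOT x2 AND (x5 AND x5)) AND (x1 OR (x1 AND x1)) = a·b on (0.0276, 0.6498) = 0.0180
  → value = 0.0180
Under Zadeh (min–max):
  NOT x2 = 1 − 0.88 = 0.12
  x5 AND x5 = min(a, b) on (0.48, 0.48) = 0.48
  NOT x2 AND (x5 AND x5) = min(a, b) on (0.12, 0.48) = 0.12
  x1 AND x1 = min(a, b) on (0.52, 0.52) = 0.52
  x1 OR (x1 AND x1) = max(a, b) on (0.52, 0.52) = 0.52
  (NOT x2 AND (x5 AND x5)) AND (x1 OR (x1 AND x1)) = min(a, b) on (0.12, 0.52) = 0.12
  → value = 0.1200
|0.0180 − 0.1200| = 0.102

0.102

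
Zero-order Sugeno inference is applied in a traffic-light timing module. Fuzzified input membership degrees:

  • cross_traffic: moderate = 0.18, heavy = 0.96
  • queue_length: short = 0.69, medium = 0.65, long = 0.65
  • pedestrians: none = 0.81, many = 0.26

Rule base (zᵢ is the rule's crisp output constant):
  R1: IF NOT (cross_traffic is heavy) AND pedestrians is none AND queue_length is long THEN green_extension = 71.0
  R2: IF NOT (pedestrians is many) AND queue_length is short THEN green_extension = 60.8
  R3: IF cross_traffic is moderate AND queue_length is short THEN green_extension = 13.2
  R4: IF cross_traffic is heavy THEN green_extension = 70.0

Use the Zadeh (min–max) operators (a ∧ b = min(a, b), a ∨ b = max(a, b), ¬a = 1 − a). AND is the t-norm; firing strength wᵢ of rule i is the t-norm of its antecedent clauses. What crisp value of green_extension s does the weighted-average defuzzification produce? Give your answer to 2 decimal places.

61.16

R1 (z=71.0): ¬heavy=1−0.96=0.04, none=0.81, long=0.65; AND[min(a, b)] → w = 0.04
R2 (z=60.8): ¬many=1−0.26=0.74, short=0.69; AND[min(a, b)] → w = 0.69
R3 (z=13.2): moderate=0.18, short=0.69; AND[min(a, b)] → w = 0.18
R4 (z=70.0): heavy=0.96 → w = 0.96
Weighted average = (0.04·71.0 + 0.69·60.8 + 0.18·13.2 + 0.96·70.0) / (0.04 + 0.69 + 0.18 + 0.96)
  = 114.3680 / 1.8700 = 61.16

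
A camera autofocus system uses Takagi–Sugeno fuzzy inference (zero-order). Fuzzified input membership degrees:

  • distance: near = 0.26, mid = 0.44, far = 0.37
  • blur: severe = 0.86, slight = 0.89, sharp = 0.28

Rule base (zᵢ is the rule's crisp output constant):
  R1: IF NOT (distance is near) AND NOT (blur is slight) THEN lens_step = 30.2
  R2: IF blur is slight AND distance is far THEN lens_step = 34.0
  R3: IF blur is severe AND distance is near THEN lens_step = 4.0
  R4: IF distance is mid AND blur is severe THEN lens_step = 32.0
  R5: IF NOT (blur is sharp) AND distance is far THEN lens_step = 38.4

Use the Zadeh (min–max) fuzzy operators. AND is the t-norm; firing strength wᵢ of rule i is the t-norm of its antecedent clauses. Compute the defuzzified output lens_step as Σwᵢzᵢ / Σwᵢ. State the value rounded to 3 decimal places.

R1 (z=30.2): ¬near=1−0.26=0.74, ¬slight=1−0.89=0.11; AND[min(a, b)] → w = 0.11
R2 (z=34.0): slight=0.89, far=0.37; AND[min(a, b)] → w = 0.37
R3 (z=4.0): severe=0.86, near=0.26; AND[min(a, b)] → w = 0.26
R4 (z=32.0): mid=0.44, severe=0.86; AND[min(a, b)] → w = 0.44
R5 (z=38.4): ¬sharp=1−0.28=0.72, far=0.37; AND[min(a, b)] → w = 0.37
Weighted average = (0.11·30.2 + 0.37·34.0 + 0.26·4.0 + 0.44·32.0 + 0.37·38.4) / (0.11 + 0.37 + 0.26 + 0.44 + 0.37)
  = 45.2300 / 1.5500 = 29.181

29.181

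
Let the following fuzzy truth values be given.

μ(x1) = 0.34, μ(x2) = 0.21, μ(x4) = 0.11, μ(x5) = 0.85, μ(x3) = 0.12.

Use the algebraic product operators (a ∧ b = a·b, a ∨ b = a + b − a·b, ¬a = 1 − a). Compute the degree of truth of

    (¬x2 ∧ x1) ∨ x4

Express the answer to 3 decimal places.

0.349

¬x2 = 1 − 0.2100 = 0.7900
¬x2 ∧ x1 = a·b on (0.7900, 0.3400) = 0.2686
(¬x2 ∧ x1) ∨ x4 = a + b − a·b on (0.2686, 0.1100) = 0.3491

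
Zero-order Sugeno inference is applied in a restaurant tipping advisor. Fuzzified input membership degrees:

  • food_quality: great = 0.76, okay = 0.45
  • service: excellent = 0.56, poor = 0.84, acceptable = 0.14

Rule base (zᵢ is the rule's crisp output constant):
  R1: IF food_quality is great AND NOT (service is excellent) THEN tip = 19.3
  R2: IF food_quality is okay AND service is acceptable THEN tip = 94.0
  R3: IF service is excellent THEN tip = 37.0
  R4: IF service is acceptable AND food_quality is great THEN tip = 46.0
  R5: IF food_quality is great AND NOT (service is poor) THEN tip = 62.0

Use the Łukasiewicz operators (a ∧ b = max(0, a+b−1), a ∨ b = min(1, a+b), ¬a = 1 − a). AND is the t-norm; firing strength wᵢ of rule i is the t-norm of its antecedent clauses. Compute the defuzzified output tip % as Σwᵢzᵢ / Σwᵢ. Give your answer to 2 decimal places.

R1 (z=19.3): great=0.76, ¬excellent=1−0.56=0.44; AND[max(0, a+b−1)] → w = 0.20
R2 (z=94.0): okay=0.45, acceptable=0.14; AND[max(0, a+b−1)] → w = 0.00
R3 (z=37.0): excellent=0.56 → w = 0.56
R4 (z=46.0): acceptable=0.14, great=0.76; AND[max(0, a+b−1)] → w = 0.00
R5 (z=62.0): great=0.76, ¬poor=1−0.84=0.16; AND[max(0, a+b−1)] → w = 0.00
Weighted average = (0.20·19.3 + 0.00·94.0 + 0.56·37.0 + 0.00·46.0 + 0.00·62.0) / (0.20 + 0.00 + 0.56 + 0.00 + 0.00)
  = 24.5800 / 0.7600 = 32.34

32.34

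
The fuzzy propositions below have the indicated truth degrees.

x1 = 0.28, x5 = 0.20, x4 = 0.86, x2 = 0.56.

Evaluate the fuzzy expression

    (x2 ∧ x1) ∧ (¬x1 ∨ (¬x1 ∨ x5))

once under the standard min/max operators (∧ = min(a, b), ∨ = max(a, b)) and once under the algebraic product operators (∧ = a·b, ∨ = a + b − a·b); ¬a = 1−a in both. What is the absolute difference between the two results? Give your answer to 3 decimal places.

0.133

Under standard min/max:
  x2 ∧ x1 = min(a, b) on (0.56, 0.28) = 0.28
  ¬x1 = 1 − 0.28 = 0.72
  ¬x1 = 1 − 0.28 = 0.72
  ¬x1 ∨ x5 = max(a, b) on (0.72, 0.20) = 0.72
  ¬x1 ∨ (¬x1 ∨ x5) = max(a, b) on (0.72, 0.72) = 0.72
  (x2 ∧ x1) ∧ (¬x1 ∨ (¬x1 ∨ x5)) = min(a, b) on (0.28, 0.72) = 0.28
  → value = 0.2800
Under algebraic product:
  x2 ∧ x1 = a·b on (0.5600, 0.2800) = 0.1568
  ¬x1 = 1 − 0.2800 = 0.7200
  ¬x1 = 1 − 0.2800 = 0.7200
  ¬x1 ∨ x5 = a + b − a·b on (0.7200, 0.2000) = 0.7760
  ¬x1 ∨ (¬x1 ∨ x5) = a + b − a·b on (0.7200, 0.7760) = 0.9373
  (x2 ∧ x1) ∧ (¬x1 ∨ (¬x1 ∨ x5)) = a·b on (0.1568, 0.9373) = 0.1470
  → value = 0.1470
|0.2800 − 0.1470| = 0.133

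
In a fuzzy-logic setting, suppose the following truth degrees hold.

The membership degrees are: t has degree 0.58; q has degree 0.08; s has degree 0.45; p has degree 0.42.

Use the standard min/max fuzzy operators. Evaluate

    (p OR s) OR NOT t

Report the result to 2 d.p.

0.45

p OR s = max(a, b) on (0.42, 0.45) = 0.45
NOT t = 1 − 0.58 = 0.42
(p OR s) OR NOT t = max(a, b) on (0.45, 0.42) = 0.45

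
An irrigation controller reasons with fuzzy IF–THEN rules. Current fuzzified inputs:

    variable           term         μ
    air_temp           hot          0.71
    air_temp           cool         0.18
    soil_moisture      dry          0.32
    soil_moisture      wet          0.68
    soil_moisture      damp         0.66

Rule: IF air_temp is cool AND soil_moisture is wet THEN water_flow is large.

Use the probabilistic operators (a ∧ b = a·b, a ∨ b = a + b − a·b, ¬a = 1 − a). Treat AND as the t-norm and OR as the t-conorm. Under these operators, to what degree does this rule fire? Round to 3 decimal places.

firing strength: cool=0.18, wet=0.68; AND[a·b] → w = 0.1224

0.122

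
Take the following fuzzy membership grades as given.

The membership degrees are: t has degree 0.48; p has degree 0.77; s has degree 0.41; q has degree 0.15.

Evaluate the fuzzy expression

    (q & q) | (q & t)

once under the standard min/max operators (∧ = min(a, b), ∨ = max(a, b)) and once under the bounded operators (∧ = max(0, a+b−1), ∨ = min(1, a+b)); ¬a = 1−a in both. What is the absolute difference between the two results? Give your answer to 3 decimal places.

0.150

Under standard min/max:
  q & q = min(a, b) on (0.15, 0.15) = 0.15
  q & t = min(a, b) on (0.15, 0.48) = 0.15
  (q & q) | (q & t) = max(a, b) on (0.15, 0.15) = 0.15
  → value = 0.1500
Under bounded:
  q & q = max(0, a+b−1) on (0.15, 0.15) = 0.00
  q & t = max(0, a+b−1) on (0.15, 0.48) = 0.00
  (q & q) | (q & t) = min(1, a+b) on (0.00, 0.00) = 0.00
  → value = 0.0000
|0.1500 − 0.0000| = 0.150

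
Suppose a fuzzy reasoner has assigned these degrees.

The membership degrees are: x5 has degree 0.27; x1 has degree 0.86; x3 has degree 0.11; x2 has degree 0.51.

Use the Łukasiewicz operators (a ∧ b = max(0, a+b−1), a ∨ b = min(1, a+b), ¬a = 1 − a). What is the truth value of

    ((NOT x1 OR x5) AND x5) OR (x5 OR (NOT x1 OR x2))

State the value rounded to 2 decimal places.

0.92

NOT x1 = 1 − 0.86 = 0.14
NOT x1 OR x5 = min(1, a+b) on (0.14, 0.27) = 0.41
(NOT x1 OR x5) AND x5 = max(0, a+b−1) on (0.41, 0.27) = 0.00
NOT x1 = 1 − 0.86 = 0.14
NOT x1 OR x2 = min(1, a+b) on (0.14, 0.51) = 0.65
x5 OR (NOT x1 OR x2) = min(1, a+b) on (0.27, 0.65) = 0.92
((NOT x1 OR x5) AND x5) OR (x5 OR (NOT x1 OR x2)) = min(1, a+b) on (0.00, 0.92) = 0.92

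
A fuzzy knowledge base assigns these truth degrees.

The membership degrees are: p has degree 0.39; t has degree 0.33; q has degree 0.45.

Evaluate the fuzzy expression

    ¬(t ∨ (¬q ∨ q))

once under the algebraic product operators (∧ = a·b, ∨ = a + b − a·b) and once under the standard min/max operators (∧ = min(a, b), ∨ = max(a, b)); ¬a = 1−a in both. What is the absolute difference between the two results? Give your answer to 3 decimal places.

0.284

Under algebraic product:
  ¬q = 1 − 0.4500 = 0.5500
  ¬q ∨ q = a + b − a·b on (0.5500, 0.4500) = 0.7525
  t ∨ (¬q ∨ q) = a + b − a·b on (0.3300, 0.7525) = 0.8342
  ¬(t ∨ (¬q ∨ q)) = 1 − 0.8342 = 0.1658
  → value = 0.1658
Under standard min/max:
  ¬q = 1 − 0.45 = 0.55
  ¬q ∨ q = max(a, b) on (0.55, 0.45) = 0.55
  t ∨ (¬q ∨ q) = max(a, b) on (0.33, 0.55) = 0.55
  ¬(t ∨ (¬q ∨ q)) = 1 − 0.55 = 0.45
  → value = 0.4500
|0.1658 − 0.4500| = 0.284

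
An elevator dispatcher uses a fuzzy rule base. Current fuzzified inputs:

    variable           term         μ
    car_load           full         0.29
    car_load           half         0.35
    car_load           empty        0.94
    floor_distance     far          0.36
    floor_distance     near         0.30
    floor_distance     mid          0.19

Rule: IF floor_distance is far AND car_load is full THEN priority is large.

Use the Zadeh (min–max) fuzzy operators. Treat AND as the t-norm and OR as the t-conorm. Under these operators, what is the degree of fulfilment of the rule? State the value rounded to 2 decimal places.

0.29

firing strength: far=0.36, full=0.29; AND[min(a, b)] → w = 0.29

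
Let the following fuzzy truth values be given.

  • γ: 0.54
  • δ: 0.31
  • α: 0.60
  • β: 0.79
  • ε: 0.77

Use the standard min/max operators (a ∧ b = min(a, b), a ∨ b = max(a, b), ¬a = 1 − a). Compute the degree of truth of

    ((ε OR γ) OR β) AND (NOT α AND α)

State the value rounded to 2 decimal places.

ε OR γ = max(a, b) on (0.77, 0.54) = 0.77
(ε OR γ) OR β = max(a, b) on (0.77, 0.79) = 0.79
NOT α = 1 − 0.60 = 0.40
NOT α AND α = min(a, b) on (0.40, 0.60) = 0.40
((ε OR γ) OR β) AND (NOT α AND α) = min(a, b) on (0.79, 0.40) = 0.40

0.40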